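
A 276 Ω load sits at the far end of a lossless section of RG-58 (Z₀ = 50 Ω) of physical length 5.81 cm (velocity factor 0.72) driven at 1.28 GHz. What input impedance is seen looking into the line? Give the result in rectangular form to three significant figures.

Z_in ≈ 13 + j32.1 Ω

λ = v/f = 0.72·c / 1.28 GHz = 0.169 m
βl = 2π·l/λ = 2π × 0.344 = 124°
tan(βl) = tan(124°) = -1.49
Z_in = Z_0·(Z_L + jZ_0·tanβl)/(Z_0 + jZ_L·tanβl)
     = 50·(276 − j74.3)/(50 − j410)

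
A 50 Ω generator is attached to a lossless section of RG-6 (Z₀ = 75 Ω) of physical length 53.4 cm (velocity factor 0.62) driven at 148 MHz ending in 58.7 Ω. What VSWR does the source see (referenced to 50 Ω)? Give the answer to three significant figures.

λ = v/f = 0.62·c / 148 MHz = 1.26 m
βl = 2π·l/λ = 2π × 0.425 = 153°
tan(βl) = -0.51
Z_in = Z_0·(Z_L + jZ_0·tanβl)/(Z_0 + jZ_L·tanβl) = 63.8 − j12.8 Ω
Γ_s = (Z_in − Z_s)/(Z_in + Z_s) = (13.8 − j12.8)/(114 − j12.8), |Γ_s| = 0.164
VSWR = (1 + |Γ_s|)/(1 − |Γ_s|)

VSWR ≈ 1.39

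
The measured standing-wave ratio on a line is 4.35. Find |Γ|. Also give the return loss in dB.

|Γ| ≈ 0.626; return loss ≈ 4.07 dB

|Γ| = (S − 1)/(S + 1) = (4.35 − 1)/(4.35 + 1) = 3.35/5.35
RL = −20·log₁₀|Γ| = −20·log₁₀(0.626)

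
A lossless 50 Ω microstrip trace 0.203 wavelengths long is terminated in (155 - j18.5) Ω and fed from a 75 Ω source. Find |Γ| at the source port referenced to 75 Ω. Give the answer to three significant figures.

|Γ| ≈ 0.641

βl = 2π × 0.203 = 73.1°
tan(βl) = 3.29
Z_in = Z_0·(Z_L + jZ_0·tanβl)/(Z_0 + jZ_L·tanβl) = 16.8 − j11.6 Ω
Γ_s = (Z_in − Z_s)/(Z_in + Z_s) = (-58.2 − j11.6)/(91.8 − j11.6), |Γ_s| = 0.641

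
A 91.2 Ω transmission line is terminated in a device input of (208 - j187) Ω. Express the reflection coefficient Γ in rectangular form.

Γ ≈ 0.562 − j0.274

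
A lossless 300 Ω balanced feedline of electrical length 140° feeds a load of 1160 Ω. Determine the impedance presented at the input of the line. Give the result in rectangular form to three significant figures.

Z_in ≈ 171 + j305 Ω

tan(βl) = tan(140°) = -0.839
Z_in = Z_0·(Z_L + jZ_0·tanβl)/(Z_0 + jZ_L·tanβl)
     = 300·(1160 − j252)/(300 − j973)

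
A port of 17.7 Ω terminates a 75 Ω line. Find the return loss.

RL ≈ 4.18 dB

Γ = (17.7 − 75)/(17.7 + 75) = -0.618
RL = −20·log₁₀|Γ| = −20·log₁₀(0.618)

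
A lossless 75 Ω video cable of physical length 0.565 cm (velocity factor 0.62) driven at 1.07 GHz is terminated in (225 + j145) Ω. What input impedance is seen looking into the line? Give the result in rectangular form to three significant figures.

Z_in ≈ 315 − j58.4 Ω

λ = v/f = 0.62·c / 1.07 GHz = 0.174 m
βl = 2π·l/λ = 2π × 0.0325 = 11.7°
tan(βl) = tan(11.7°) = 0.207
Z_in = Z_0·(Z_L + jZ_0·tanβl)/(Z_0 + jZ_L·tanβl)
     = 75·(225 + j161)/(45 + j46.6)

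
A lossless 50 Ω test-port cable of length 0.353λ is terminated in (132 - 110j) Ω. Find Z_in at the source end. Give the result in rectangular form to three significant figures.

βl = 2π × 0.353 = 127°
tan(βl) = tan(127°) = -1.32
Z_in = Z_0·(Z_L + jZ_0·tanβl)/(Z_0 + jZ_L·tanβl)
     = 50·(132 − j176)/(-95.6 − j175)

Z_in ≈ 22.9 + j50.3 Ω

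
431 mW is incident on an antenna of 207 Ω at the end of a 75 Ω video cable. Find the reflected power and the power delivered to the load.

Γ = (207 − 75)/(207 + 75) = 0.468
|Γ|² = 0.219
P_refl = |Γ|²·P_inc = 94.4 mW, P_del = (1 − |Γ|²)·P_inc = 337 mW

P_reflected ≈ 94.4 mW; P_delivered ≈ 337 mW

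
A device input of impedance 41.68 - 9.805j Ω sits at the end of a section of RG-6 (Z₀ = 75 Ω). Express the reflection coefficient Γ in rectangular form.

Γ = (Z_L − Z_0)/(Z_L + Z_0) = (-33.32 − j9.805)/(116.7 − j9.805)

Γ ≈ -0.277 − j0.107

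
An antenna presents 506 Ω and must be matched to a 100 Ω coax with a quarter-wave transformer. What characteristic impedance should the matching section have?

Z_qwt ≈ 225 Ω

Z_qwt = √(Z_0·R_L) = √(100 × 506) = √50600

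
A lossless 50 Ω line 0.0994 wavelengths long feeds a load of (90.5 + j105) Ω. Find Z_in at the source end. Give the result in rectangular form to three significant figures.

βl = 2π × 0.0994 = 35.8°
tan(βl) = tan(35.8°) = 0.721
Z_in = Z_0·(Z_L + jZ_0·tanβl)/(Z_0 + jZ_L·tanβl)
     = 50·(90.5 + j141)/(-25.7 + j65.2)

Z_in ≈ 70 − j96.9 Ω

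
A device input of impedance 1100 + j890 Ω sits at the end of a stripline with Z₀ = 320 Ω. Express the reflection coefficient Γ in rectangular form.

Γ ≈ 0.676 + j0.203

Γ = (Z_L − Z_0)/(Z_L + Z_0) = (780 + j890)/(1420 + j890)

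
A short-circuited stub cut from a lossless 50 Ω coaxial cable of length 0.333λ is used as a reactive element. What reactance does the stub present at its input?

βl = 2π × 0.333 = 120°
tan(βl) = -1.74
For a short-circuited stub, Z_in = jZ_0·tan(βl)

X_in ≈ -87 Ω (capacitive)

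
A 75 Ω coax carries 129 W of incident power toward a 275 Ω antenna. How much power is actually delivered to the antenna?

Γ = (275 − 75)/(275 + 75) = 0.571
|Γ|² = 0.327
P_refl = |Γ|²·P_inc = 42.1 W, P_del = (1 − |Γ|²)·P_inc = 86.9 W

P_delivered ≈ 86.9 W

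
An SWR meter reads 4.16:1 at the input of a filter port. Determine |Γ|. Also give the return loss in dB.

|Γ| = (S − 1)/(S + 1) = (4.16 − 1)/(4.16 + 1) = 3.16/5.16
RL = −20·log₁₀|Γ| = −20·log₁₀(0.612)

|Γ| ≈ 0.612; return loss ≈ 4.26 dB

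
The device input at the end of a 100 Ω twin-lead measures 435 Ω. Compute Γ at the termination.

Γ = 0.626

Γ = (Z_L − Z_0)/(Z_L + Z_0) = (435 − 100)/(435 + 100) = 335/535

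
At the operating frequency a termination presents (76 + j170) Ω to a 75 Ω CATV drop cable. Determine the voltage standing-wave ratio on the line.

VSWR ≈ 6.93

Γ = (Z_L − Z_0)/(Z_L + Z_0) = (1 + j170)/(151 + j170)
|Γ| = 170/227 = 0.748
VSWR = (1 + |Γ|)/(1 − |Γ|) = 1.75/0.252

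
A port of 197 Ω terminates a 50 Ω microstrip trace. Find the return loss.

RL ≈ 4.51 dB

Γ = (197 − 50)/(197 + 50) = 0.595
RL = −20·log₁₀|Γ| = −20·log₁₀(0.595)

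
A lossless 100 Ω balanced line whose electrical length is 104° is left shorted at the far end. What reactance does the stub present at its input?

tan(βl) = -4.01
For a shorted stub, Z_in = jZ_0·tan(βl)

X_in ≈ -401 Ω (capacitive)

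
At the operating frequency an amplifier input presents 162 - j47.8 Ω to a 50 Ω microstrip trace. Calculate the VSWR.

Γ = (Z_L − Z_0)/(Z_L + Z_0) = (112 − j47.8)/(212 − j47.8)
|Γ| = 122/217 = 0.56
VSWR = (1 + |Γ|)/(1 − |Γ|) = 1.56/0.44

VSWR ≈ 3.55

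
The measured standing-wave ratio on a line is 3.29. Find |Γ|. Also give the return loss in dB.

|Γ| = (S − 1)/(S + 1) = (3.29 − 1)/(3.29 + 1) = 2.29/4.29
RL = −20·log₁₀|Γ| = −20·log₁₀(0.534)

|Γ| ≈ 0.534; return loss ≈ 5.45 dB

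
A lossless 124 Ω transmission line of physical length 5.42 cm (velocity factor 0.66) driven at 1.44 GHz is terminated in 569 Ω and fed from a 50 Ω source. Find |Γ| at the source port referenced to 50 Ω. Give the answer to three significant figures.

λ = v/f = 0.66·c / 1.44 GHz = 0.138 m
βl = 2π·l/λ = 2π × 0.394 = 142°
tan(βl) = -0.784
Z_in = Z_0·(Z_L + jZ_0·tanβl)/(Z_0 + jZ_L·tanβl) = 65.9 + j140 Ω
Γ_s = (Z_in − Z_s)/(Z_in + Z_s) = (15.9 + j140)/(116 + j140), |Γ_s| = 0.775

|Γ| ≈ 0.775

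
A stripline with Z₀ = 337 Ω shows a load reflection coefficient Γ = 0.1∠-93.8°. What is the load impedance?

Z_L = Z_0·(1 + Γ)/(1 − Γ) = 337·(0.993 − j0.0998)/(1.01 + j0.0998)

Z_L ≈ 326 − j65.7 Ω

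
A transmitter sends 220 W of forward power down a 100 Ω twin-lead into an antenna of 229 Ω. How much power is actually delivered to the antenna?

P_delivered ≈ 186 W

Γ = (229 − 100)/(229 + 100) = 0.392
|Γ|² = 0.154
P_refl = |Γ|²·P_inc = 33.8 W, P_del = (1 − |Γ|²)·P_inc = 186 W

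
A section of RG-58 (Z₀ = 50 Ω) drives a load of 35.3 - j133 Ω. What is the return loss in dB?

Γ = (-14.7 − j133)/(85.3 − j133), |Γ| = 0.847
RL = −20·log₁₀|Γ| = −20·log₁₀(0.847)

RL ≈ 1.44 dB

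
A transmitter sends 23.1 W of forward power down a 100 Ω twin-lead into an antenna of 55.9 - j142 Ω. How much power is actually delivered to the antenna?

P_delivered ≈ 11.6 W

|Γ| = |(-44.1 − j142)/(155.9 − j142)| = 0.705
|Γ|² = 0.497
P_refl = |Γ|²·P_inc = 11.5 W, P_del = (1 − |Γ|²)·P_inc = 11.6 W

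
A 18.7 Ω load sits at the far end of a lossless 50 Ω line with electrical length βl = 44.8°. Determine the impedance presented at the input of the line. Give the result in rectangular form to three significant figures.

Z_in ≈ 32.6 + j37.5 Ω

tan(βl) = tan(44.8°) = 0.993
Z_in = Z_0·(Z_L + jZ_0·tanβl)/(Z_0 + jZ_L·tanβl)
     = 50·(18.7 + j49.7)/(50 + j18.6)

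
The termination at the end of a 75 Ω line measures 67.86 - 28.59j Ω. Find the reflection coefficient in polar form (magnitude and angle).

Γ ≈ 0.202 ∠ -92.7°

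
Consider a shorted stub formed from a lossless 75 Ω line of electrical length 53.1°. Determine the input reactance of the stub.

tan(βl) = 1.33
For a shorted stub, Z_in = jZ_0·tan(βl)

X_in ≈ 99.9 Ω (inductive)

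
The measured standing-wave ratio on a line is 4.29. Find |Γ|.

|Γ| = (S − 1)/(S + 1) = (4.29 − 1)/(4.29 + 1) = 3.29/5.29

|Γ| ≈ 0.622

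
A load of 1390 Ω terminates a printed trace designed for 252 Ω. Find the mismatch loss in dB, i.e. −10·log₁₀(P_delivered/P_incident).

Γ = (1390 − 252)/(1390 + 252) = 0.693
|Γ|² = 0.48, so P_del/P_inc = 1 − |Γ|² = 0.52
ML = −10·log₁₀(1 − |Γ|²)

mismatch loss ≈ 2.84 dB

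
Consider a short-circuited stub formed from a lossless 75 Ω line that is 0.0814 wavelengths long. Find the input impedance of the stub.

βl = 2π × 0.0814 = 29.3°
tan(βl) = 0.561
For a short-circuited stub, Z_in = jZ_0·tan(βl)

Z_in ≈ +j42.1 Ω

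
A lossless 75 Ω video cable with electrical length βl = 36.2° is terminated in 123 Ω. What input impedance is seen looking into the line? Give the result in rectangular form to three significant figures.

tan(βl) = tan(36.2°) = 0.732
Z_in = Z_0·(Z_L + jZ_0·tanβl)/(Z_0 + jZ_L·tanβl)
     = 75·(123 + j54.9)/(75 + j90)

Z_in ≈ 77.4 − j38 Ω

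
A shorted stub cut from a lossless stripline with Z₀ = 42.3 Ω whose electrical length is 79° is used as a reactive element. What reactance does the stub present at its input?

X_in ≈ 218 Ω (inductive)

tan(βl) = 5.14
For a shorted stub, Z_in = jZ_0·tan(βl)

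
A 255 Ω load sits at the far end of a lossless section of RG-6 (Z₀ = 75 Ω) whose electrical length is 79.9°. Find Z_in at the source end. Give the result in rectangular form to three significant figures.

tan(βl) = tan(79.9°) = 5.61
Z_in = Z_0·(Z_L + jZ_0·tanβl)/(Z_0 + jZ_L·tanβl)
     = 75·(255 + j421)/(75 + j1430)

Z_in ≈ 22.7 − j12.2 Ω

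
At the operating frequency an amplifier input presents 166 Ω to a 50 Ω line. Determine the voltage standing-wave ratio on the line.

VSWR ≈ 3.32

Γ = (166 − 50)/(166 + 50) = 0.537
VSWR = (1 + 0.537)/(1 − 0.537)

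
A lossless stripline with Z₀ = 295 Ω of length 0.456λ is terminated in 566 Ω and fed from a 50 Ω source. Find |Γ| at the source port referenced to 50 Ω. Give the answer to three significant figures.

|Γ| ≈ 0.829

βl = 2π × 0.456 = 164°
tan(βl) = -0.284
Z_in = Z_0·(Z_L + jZ_0·tanβl)/(Z_0 + jZ_L·tanβl) = 472 + j173 Ω
Γ_s = (Z_in − Z_s)/(Z_in + Z_s) = (422 + j173)/(522 + j173), |Γ_s| = 0.829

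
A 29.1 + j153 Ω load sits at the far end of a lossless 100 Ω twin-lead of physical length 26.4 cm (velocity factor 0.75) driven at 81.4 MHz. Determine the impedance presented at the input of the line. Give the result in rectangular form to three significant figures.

λ = v/f = 0.75·c / 81.4 MHz = 2.76 m
βl = 2π·l/λ = 2π × 0.0955 = 34.4°
tan(βl) = tan(34.4°) = 0.684
Z_in = Z_0·(Z_L + jZ_0·tanβl)/(Z_0 + jZ_L·tanβl)
     = 100·(29.1 + j221)/(-4.7 + j19.9)

Z_in ≈ 1020 − j387 Ω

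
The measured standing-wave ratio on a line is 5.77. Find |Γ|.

|Γ| = (S − 1)/(S + 1) = (5.77 − 1)/(5.77 + 1) = 4.77/6.77

|Γ| ≈ 0.705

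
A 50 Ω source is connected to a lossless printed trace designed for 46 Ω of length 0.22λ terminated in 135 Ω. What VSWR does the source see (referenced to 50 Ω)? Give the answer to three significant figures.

βl = 2π × 0.22 = 79.2°
tan(βl) = 5.24
Z_in = Z_0·(Z_L + jZ_0·tanβl)/(Z_0 + jZ_L·tanβl) = 16.2 − j7.72 Ω
Γ_s = (Z_in − Z_s)/(Z_in + Z_s) = (-33.8 − j7.72)/(66.2 − j7.72), |Γ_s| = 0.521
VSWR = (1 + |Γ_s|)/(1 − |Γ_s|)

VSWR ≈ 3.17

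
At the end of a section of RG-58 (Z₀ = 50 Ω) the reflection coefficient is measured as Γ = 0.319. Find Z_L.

Z_L = Z_0·(1 + Γ)/(1 − Γ) = 50·(1.32)/(0.681)

Z_L ≈ 96.8 Ω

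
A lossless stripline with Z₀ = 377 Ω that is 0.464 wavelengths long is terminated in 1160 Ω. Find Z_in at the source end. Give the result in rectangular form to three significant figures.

Z_in ≈ 814 + j489 Ω

βl = 2π × 0.464 = 167°
tan(βl) = tan(167°) = -0.23
Z_in = Z_0·(Z_L + jZ_0·tanβl)/(Z_0 + jZ_L·tanβl)
     = 377·(1160 − j86.8)/(377 − j267)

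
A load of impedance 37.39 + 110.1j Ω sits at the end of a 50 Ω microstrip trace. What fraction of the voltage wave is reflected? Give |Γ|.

|Γ| ≈ 0.788

Γ = (Z_L − Z_0)/(Z_L + Z_0) = (-12.61 + j110.1)/(87.39 + j110.1)
|Γ| = 111/141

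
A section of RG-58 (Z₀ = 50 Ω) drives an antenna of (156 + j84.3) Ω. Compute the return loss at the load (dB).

RL ≈ 4.32 dB

Γ = (106 + j84.3)/(206 + j84.3), |Γ| = 0.608
RL = −20·log₁₀|Γ| = −20·log₁₀(0.608)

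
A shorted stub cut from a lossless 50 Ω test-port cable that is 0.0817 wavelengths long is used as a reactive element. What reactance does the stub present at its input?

βl = 2π × 0.0817 = 29.4°
tan(βl) = 0.564
For a shorted stub, Z_in = jZ_0·tan(βl)

X_in ≈ 28.2 Ω (inductive)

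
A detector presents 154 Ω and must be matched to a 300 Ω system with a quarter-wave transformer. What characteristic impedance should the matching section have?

Z_qwt ≈ 215 Ω

Z_qwt = √(Z_0·R_L) = √(300 × 154) = √46200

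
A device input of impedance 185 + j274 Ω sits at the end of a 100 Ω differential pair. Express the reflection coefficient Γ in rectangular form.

Γ ≈ 0.635 + j0.351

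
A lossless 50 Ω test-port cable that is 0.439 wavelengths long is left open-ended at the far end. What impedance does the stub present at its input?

Z_in ≈ +j124 Ω

βl = 2π × 0.439 = 158°
tan(βl) = -0.403
For an open-ended stub, Z_in = −jZ_0·cot(βl) = −jZ_0/tan(βl)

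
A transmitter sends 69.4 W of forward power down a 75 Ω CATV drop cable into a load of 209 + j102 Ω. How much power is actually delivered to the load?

|Γ| = |(134 + j102)/(284 + j102)| = 0.558
|Γ|² = 0.311
P_refl = |Γ|²·P_inc = 21.6 W, P_del = (1 − |Γ|²)·P_inc = 47.8 W

P_delivered ≈ 47.8 W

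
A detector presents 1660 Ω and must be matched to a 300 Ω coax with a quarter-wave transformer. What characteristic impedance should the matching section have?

Z_qwt ≈ 706 Ω

Z_qwt = √(Z_0·R_L) = √(300 × 1660) = √498000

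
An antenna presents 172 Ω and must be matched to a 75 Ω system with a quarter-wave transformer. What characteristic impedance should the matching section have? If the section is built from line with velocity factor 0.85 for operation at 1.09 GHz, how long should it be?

Z_qwt ≈ 114 Ω; length ≈ 5.85 cm

Z_qwt = √(Z_0·R_L) = √(75 × 172) = √12900
λ = 0.85·c/f = 0.234 m, so l = λ/4 = 0.0585 m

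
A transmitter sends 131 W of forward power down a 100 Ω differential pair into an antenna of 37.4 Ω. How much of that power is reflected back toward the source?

P_reflected ≈ 27.2 W

Γ = (37.4 − 100)/(37.4 + 100) = -0.456
|Γ|² = 0.208
P_refl = |Γ|²·P_inc = 27.2 W, P_del = (1 − |Γ|²)·P_inc = 104 W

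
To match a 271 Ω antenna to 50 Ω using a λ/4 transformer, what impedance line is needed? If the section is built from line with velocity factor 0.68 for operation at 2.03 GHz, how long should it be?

Z_qwt ≈ 116 Ω; length ≈ 2.51 cm

Z_qwt = √(Z_0·R_L) = √(50 × 271) = √13550
λ = 0.68·c/f = 0.1 m, so l = λ/4 = 0.0251 m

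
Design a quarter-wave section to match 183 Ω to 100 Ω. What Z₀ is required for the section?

Z_qwt ≈ 135 Ω

Z_qwt = √(Z_0·R_L) = √(100 × 183) = √18300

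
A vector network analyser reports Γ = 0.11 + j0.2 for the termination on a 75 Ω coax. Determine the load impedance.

Z_L = Z_0·(1 + Γ)/(1 − Γ) = 75·(1.11 + j0.2)/(0.89 − j0.2)

Z_L ≈ 85.4 + j36.1 Ω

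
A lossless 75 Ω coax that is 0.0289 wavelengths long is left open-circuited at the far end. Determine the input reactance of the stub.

βl = 2π × 0.0289 = 10.4°
tan(βl) = 0.184
For an open-circuited stub, Z_in = −jZ_0·cot(βl) = −jZ_0/tan(βl)

X_in ≈ -408 Ω (capacitive)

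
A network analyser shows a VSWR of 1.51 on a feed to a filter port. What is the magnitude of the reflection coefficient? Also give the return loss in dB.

|Γ| = (S − 1)/(S + 1) = (1.51 − 1)/(1.51 + 1) = 0.51/2.51
RL = −20·log₁₀|Γ| = −20·log₁₀(0.203)

|Γ| ≈ 0.203; return loss ≈ 13.8 dB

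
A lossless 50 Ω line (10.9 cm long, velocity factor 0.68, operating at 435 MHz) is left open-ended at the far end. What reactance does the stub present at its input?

λ = v/f = 0.68·c / 435 MHz = 0.469 m
βl = 2π·l/λ = 2π × 0.232 = 83.7°
tan(βl) = 9.02
For an open-ended stub, Z_in = −jZ_0·cot(βl) = −jZ_0/tan(βl)

X_in ≈ -5.54 Ω (capacitive)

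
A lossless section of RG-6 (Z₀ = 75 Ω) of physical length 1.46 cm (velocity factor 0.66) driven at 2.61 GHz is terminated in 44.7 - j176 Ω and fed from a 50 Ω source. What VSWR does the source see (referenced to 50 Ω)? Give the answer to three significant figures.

VSWR ≈ 7.62

λ = v/f = 0.66·c / 2.61 GHz = 0.0759 m
βl = 2π·l/λ = 2π × 0.192 = 69.3°
tan(βl) = 2.64
Z_in = Z_0·(Z_L + jZ_0·tanβl)/(Z_0 + jZ_L·tanβl) = 6.57 + j1.66 Ω
Γ_s = (Z_in − Z_s)/(Z_in + Z_s) = (-43.4 + j1.66)/(56.6 + j1.66), |Γ_s| = 0.768
VSWR = (1 + |Γ_s|)/(1 − |Γ_s|)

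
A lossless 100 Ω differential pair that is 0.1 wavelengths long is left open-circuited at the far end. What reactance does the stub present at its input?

βl = 2π × 0.1 = 36°
tan(βl) = 0.727
For an open-circuited stub, Z_in = −jZ_0·cot(βl) = −jZ_0/tan(βl)

X_in ≈ -138 Ω (capacitive)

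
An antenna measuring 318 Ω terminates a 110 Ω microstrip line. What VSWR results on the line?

VSWR ≈ 2.89

Γ = (318 − 110)/(318 + 110) = 0.486
VSWR = (1 + 0.486)/(1 − 0.486)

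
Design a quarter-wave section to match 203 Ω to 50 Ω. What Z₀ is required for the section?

Z_qwt ≈ 101 Ω

Z_qwt = √(Z_0·R_L) = √(50 × 203) = √10150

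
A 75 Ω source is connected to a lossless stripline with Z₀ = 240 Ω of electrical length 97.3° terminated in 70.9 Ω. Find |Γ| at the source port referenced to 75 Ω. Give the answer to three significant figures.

tan(βl) = -7.81
Z_in = Z_0·(Z_L + jZ_0·tanβl)/(Z_0 + jZ_L·tanβl) = 695 − j271 Ω
Γ_s = (Z_in − Z_s)/(Z_in + Z_s) = (620 − j271)/(770 − j271), |Γ_s| = 0.829

|Γ| ≈ 0.829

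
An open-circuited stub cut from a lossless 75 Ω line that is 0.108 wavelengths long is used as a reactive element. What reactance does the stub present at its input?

βl = 2π × 0.108 = 38.9°
tan(βl) = 0.806
For an open-circuited stub, Z_in = −jZ_0·cot(βl) = −jZ_0/tan(βl)

X_in ≈ -93 Ω (capacitive)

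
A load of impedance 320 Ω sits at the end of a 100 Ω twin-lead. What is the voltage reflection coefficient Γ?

Γ = (Z_L − Z_0)/(Z_L + Z_0) = (320 − 100)/(320 + 100) = 220/420

Γ = 0.524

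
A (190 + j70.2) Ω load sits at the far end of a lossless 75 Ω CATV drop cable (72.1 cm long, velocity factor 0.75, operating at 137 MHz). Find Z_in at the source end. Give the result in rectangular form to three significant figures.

Z_in ≈ 75.1 + j84.7 Ω

λ = v/f = 0.75·c / 137 MHz = 1.64 m
βl = 2π·l/λ = 2π × 0.439 = 158°
tan(βl) = tan(158°) = -0.403
Z_in = Z_0·(Z_L + jZ_0·tanβl)/(Z_0 + jZ_L·tanβl)
     = 75·(190 + j40)/(103 − j76.6)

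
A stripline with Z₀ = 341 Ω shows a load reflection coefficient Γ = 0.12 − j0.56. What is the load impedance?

Z_L ≈ 211 − j351 Ω

Z_L = Z_0·(1 + Γ)/(1 − Γ) = 341·(1.12 − j0.56)/(0.88 + j0.56)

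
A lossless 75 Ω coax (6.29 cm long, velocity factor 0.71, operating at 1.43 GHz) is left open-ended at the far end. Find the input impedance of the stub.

λ = v/f = 0.71·c / 1.43 GHz = 0.149 m
βl = 2π·l/λ = 2π × 0.422 = 152°
tan(βl) = -0.531
For an open-ended stub, Z_in = −jZ_0·cot(βl) = −jZ_0/tan(βl)

Z_in ≈ +j141 Ω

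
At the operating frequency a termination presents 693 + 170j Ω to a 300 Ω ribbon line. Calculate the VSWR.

VSWR ≈ 2.48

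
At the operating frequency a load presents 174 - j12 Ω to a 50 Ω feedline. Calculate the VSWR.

Γ = (Z_L − Z_0)/(Z_L + Z_0) = (124 − j12)/(224 − j12)
|Γ| = 125/224 = 0.555
VSWR = (1 + |Γ|)/(1 − |Γ|) = 1.56/0.445

VSWR ≈ 3.5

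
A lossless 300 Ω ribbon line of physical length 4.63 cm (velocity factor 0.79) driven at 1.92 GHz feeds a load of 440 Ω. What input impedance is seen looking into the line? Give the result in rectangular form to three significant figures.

Z_in ≈ 279 + j110 Ω

λ = v/f = 0.79·c / 1.92 GHz = 0.123 m
βl = 2π·l/λ = 2π × 0.375 = 135°
tan(βl) = tan(135°) = -0.999
Z_in = Z_0·(Z_L + jZ_0·tanβl)/(Z_0 + jZ_L·tanβl)
     = 300·(440 − j300)/(300 − j440)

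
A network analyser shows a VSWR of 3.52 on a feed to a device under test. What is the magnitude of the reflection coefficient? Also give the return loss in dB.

|Γ| ≈ 0.558; return loss ≈ 5.07 dB

|Γ| = (S − 1)/(S + 1) = (3.52 − 1)/(3.52 + 1) = 2.52/4.52
RL = −20·log₁₀|Γ| = −20·log₁₀(0.558)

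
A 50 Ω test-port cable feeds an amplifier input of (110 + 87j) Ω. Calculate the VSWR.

VSWR ≈ 3.77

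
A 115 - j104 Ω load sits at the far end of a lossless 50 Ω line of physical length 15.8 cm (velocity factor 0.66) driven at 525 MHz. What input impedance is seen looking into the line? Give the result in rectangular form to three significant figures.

λ = v/f = 0.66·c / 525 MHz = 0.377 m
βl = 2π·l/λ = 2π × 0.419 = 151°
tan(βl) = tan(151°) = -0.558
Z_in = Z_0·(Z_L + jZ_0·tanβl)/(Z_0 + jZ_L·tanβl)
     = 50·(115 − j132)/(-8.08 − j64.2)

Z_in ≈ 90 + j101 Ω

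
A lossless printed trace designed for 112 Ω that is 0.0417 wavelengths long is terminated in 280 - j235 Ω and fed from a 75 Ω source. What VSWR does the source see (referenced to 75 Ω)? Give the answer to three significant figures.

βl = 2π × 0.0417 = 15°
tan(βl) = 0.268
Z_in = Z_0·(Z_L + jZ_0·tanβl)/(Z_0 + jZ_L·tanβl) = 104 − j176 Ω
Γ_s = (Z_in − Z_s)/(Z_in + Z_s) = (28.8 − j176)/(179 − j176), |Γ_s| = 0.71
VSWR = (1 + |Γ_s|)/(1 − |Γ_s|)

VSWR ≈ 5.9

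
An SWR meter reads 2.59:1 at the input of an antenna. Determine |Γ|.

|Γ| = (S − 1)/(S + 1) = (2.59 − 1)/(2.59 + 1) = 1.59/3.59

|Γ| ≈ 0.443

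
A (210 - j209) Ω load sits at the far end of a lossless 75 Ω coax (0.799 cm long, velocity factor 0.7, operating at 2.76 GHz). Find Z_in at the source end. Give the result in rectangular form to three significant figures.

λ = v/f = 0.7·c / 2.76 GHz = 0.0761 m
βl = 2π·l/λ = 2π × 0.105 = 37.8°
tan(βl) = tan(37.8°) = 0.776
Z_in = Z_0·(Z_L + jZ_0·tanβl)/(Z_0 + jZ_L·tanβl)
     = 75·(210 − j151)/(237 + j163)

Z_in ≈ 22.9 − j63.4 Ω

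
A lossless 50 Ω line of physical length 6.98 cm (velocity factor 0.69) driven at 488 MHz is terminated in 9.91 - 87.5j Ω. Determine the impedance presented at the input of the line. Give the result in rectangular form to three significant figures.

λ = v/f = 0.69·c / 488 MHz = 0.424 m
βl = 2π·l/λ = 2π × 0.165 = 59.2°
tan(βl) = tan(59.2°) = 1.68
Z_in = Z_0·(Z_L + jZ_0·tanβl)/(Z_0 + jZ_L·tanβl)
     = 50·(9.91 − j3.49)/(197 + j16.6)

Z_in ≈ 2.42 − j1.09 Ω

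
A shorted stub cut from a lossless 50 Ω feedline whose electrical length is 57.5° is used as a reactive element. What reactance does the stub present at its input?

X_in ≈ 78.5 Ω (inductive)

tan(βl) = 1.57
For a shorted stub, Z_in = jZ_0·tan(βl)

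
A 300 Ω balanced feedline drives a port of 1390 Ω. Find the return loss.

RL ≈ 3.81 dB

Γ = (1390 − 300)/(1390 + 300) = 0.645
RL = −20·log₁₀|Γ| = −20·log₁₀(0.645)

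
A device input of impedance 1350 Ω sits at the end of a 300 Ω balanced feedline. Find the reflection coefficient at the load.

Γ = 0.636

Γ = (Z_L − Z_0)/(Z_L + Z_0) = (1350 − 300)/(1350 + 300) = 1050/1650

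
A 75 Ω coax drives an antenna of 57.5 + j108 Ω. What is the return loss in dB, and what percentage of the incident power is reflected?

RL ≈ 3.88 dB; 41% of incident power reflected

Γ = (-17.5 + j108)/(132.5 + j108), |Γ| = 0.64
RL = −20·log₁₀(0.64) = 3.88 dB
P_refl/P_inc = |Γ|² = 0.41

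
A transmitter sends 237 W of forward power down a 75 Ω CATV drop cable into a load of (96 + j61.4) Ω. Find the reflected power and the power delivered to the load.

P_reflected ≈ 30.2 W; P_delivered ≈ 207 W

|Γ| = |(21 + j61.4)/(171 + j61.4)| = 0.357
|Γ|² = 0.128
P_refl = |Γ|²·P_inc = 30.2 W, P_del = (1 − |Γ|²)·P_inc = 207 W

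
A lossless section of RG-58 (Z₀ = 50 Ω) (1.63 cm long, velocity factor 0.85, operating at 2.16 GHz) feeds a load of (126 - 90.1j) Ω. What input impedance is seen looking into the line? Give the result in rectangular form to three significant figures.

λ = v/f = 0.85·c / 2.16 GHz = 0.118 m
βl = 2π·l/λ = 2π × 0.138 = 49.7°
tan(βl) = tan(49.7°) = 1.18
Z_in = Z_0·(Z_L + jZ_0·tanβl)/(Z_0 + jZ_L·tanβl)
     = 50·(126 − j31.1)/(156 + j149)

Z_in ≈ 16.2 − j25.4 Ω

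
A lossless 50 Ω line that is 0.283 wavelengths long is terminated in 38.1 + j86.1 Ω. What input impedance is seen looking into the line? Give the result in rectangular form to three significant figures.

Z_in ≈ 9.22 − j12.9 Ω

βl = 2π × 0.283 = 102°
tan(βl) = tan(102°) = -4.75
Z_in = Z_0·(Z_L + jZ_0·tanβl)/(Z_0 + jZ_L·tanβl)
     = 50·(38.1 − j152)/(459 − j181)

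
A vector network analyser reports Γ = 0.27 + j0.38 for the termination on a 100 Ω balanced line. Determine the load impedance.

Z_L = Z_0·(1 + Γ)/(1 − Γ) = 100·(1.27 + j0.38)/(0.73 − j0.38)

Z_L ≈ 116 + j112 Ω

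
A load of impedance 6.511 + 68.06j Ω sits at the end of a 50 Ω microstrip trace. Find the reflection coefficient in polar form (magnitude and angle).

Γ ≈ 0.913 ∠ 72.3°

Γ = (Z_L − Z_0)/(Z_L + Z_0) = (-43.49 + j68.06)/(56.51 + j68.06)
|Γ| = 80.8/88.5 = 0.913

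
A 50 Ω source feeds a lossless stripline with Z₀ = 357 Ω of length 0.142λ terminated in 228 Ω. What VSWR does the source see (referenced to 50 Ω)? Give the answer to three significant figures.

βl = 2π × 0.142 = 51.1°
tan(βl) = 1.24
Z_in = Z_0·(Z_L + jZ_0·tanβl)/(Z_0 + jZ_L·tanβl) = 356 + j161 Ω
Γ_s = (Z_in − Z_s)/(Z_in + Z_s) = (306 + j161)/(406 + j161), |Γ_s| = 0.792
VSWR = (1 + |Γ_s|)/(1 − |Γ_s|)

VSWR ≈ 8.6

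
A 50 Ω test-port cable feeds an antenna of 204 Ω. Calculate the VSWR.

Γ = (204 − 50)/(204 + 50) = 0.606
VSWR = (1 + 0.606)/(1 − 0.606)

VSWR ≈ 4.08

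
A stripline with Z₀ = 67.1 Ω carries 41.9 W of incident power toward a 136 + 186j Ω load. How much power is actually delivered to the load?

|Γ| = |(68.9 + j186)/(203.1 + j186)| = 0.72
|Γ|² = 0.519
P_refl = |Γ|²·P_inc = 21.7 W, P_del = (1 − |Γ|²)·P_inc = 20.2 W

P_delivered ≈ 20.2 W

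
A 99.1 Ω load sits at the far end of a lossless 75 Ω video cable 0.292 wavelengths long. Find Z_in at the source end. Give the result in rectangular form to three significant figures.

Z_in ≈ 58.5 + j8.31 Ω

βl = 2π × 0.292 = 105°
tan(βl) = tan(105°) = -3.7
Z_in = Z_0·(Z_L + jZ_0·tanβl)/(Z_0 + jZ_L·tanβl)
     = 75·(99.1 − j278)/(75 − j367)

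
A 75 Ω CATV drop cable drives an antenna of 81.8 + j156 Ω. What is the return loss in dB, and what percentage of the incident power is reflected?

RL ≈ 3.02 dB; 49.8% of incident power reflected

Γ = (6.8 + j156)/(156.8 + j156), |Γ| = 0.706
RL = −20·log₁₀(0.706) = 3.02 dB
P_refl/P_inc = |Γ|² = 0.498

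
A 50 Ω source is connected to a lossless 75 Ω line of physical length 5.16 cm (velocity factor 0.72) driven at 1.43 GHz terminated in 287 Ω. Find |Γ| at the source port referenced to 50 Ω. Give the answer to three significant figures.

λ = v/f = 0.72·c / 1.43 GHz = 0.151 m
βl = 2π·l/λ = 2π × 0.342 = 123°
tan(βl) = -1.54
Z_in = Z_0·(Z_L + jZ_0·tanβl)/(Z_0 + jZ_L·tanβl) = 27.1 + j44.1 Ω
Γ_s = (Z_in − Z_s)/(Z_in + Z_s) = (-22.9 + j44.1)/(77.1 + j44.1), |Γ_s| = 0.56

|Γ| ≈ 0.56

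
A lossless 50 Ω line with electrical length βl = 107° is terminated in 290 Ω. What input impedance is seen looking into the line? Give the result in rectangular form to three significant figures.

tan(βl) = tan(107°) = -3.27
Z_in = Z_0·(Z_L + jZ_0·tanβl)/(Z_0 + jZ_L·tanβl)
     = 50·(290 − j164)/(50 − j949)

Z_in ≈ 9.4 + j14.8 Ω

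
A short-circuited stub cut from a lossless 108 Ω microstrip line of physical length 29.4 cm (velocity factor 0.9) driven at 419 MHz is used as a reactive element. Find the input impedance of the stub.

λ = v/f = 0.9·c / 419 MHz = 0.644 m
βl = 2π·l/λ = 2π × 0.456 = 164°
tan(βl) = -0.282
For a short-circuited stub, Z_in = jZ_0·tan(βl)

Z_in ≈ −j30.5 Ω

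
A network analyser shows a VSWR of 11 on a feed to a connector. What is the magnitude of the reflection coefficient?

|Γ| ≈ 0.833

|Γ| = (S − 1)/(S + 1) = (11 − 1)/(11 + 1) = 10/12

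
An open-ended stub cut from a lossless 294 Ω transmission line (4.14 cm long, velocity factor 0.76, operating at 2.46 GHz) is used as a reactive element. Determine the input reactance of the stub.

X_in ≈ 845 Ω (inductive)

λ = v/f = 0.76·c / 2.46 GHz = 0.0927 m
βl = 2π·l/λ = 2π × 0.447 = 161°
tan(βl) = -0.348
For an open-ended stub, Z_in = −jZ_0·cot(βl) = −jZ_0/tan(βl)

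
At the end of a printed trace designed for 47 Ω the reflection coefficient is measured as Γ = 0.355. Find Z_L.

Z_L ≈ 98.7 Ω

Z_L = Z_0·(1 + Γ)/(1 − Γ) = 47·(1.35)/(0.645)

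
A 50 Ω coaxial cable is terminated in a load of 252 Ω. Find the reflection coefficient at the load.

Γ = 0.669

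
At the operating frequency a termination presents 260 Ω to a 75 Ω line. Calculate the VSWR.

VSWR ≈ 3.47

Γ = (260 − 75)/(260 + 75) = 0.552
VSWR = (1 + 0.552)/(1 − 0.552)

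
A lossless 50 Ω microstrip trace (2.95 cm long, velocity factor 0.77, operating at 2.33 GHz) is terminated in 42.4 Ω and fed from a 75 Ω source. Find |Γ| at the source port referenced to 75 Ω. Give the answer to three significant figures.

λ = v/f = 0.77·c / 2.33 GHz = 0.0991 m
βl = 2π·l/λ = 2π × 0.298 = 107°
tan(βl) = -3.25
Z_in = Z_0·(Z_L + jZ_0·tanβl)/(Z_0 + jZ_L·tanβl) = 57 − j5.31 Ω
Γ_s = (Z_in − Z_s)/(Z_in + Z_s) = (-18 − j5.31)/(132 − j5.31), |Γ_s| = 0.142

|Γ| ≈ 0.142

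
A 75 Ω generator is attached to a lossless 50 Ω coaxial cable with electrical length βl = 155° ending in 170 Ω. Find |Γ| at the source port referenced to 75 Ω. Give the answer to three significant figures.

|Γ| ≈ 0.476

tan(βl) = -0.466
Z_in = Z_0·(Z_L + jZ_0·tanβl)/(Z_0 + jZ_L·tanβl) = 58.9 + j70.1 Ω
Γ_s = (Z_in − Z_s)/(Z_in + Z_s) = (-16.1 + j70.1)/(134 + j70.1), |Γ_s| = 0.476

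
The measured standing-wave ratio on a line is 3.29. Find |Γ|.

|Γ| = (S − 1)/(S + 1) = (3.29 − 1)/(3.29 + 1) = 2.29/4.29

|Γ| ≈ 0.534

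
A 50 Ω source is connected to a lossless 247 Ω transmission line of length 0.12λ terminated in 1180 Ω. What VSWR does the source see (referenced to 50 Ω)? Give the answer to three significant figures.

βl = 2π × 0.12 = 43.2°
tan(βl) = 0.939
Z_in = Z_0·(Z_L + jZ_0·tanβl)/(Z_0 + jZ_L·tanβl) = 105 − j240 Ω
Γ_s = (Z_in − Z_s)/(Z_in + Z_s) = (55.1 − j240)/(155 − j240), |Γ_s| = 0.861
VSWR = (1 + |Γ_s|)/(1 − |Γ_s|)

VSWR ≈ 13.4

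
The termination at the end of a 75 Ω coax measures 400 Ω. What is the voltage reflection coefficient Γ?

Γ = (Z_L − Z_0)/(Z_L + Z_0) = (400 − 75)/(400 + 75) = 325/475

Γ = 0.684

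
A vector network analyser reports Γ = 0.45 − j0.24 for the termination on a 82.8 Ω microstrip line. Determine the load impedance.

Z_L ≈ 170 − j110 Ω

Z_L = Z_0·(1 + Γ)/(1 − Γ) = 82.8·(1.45 − j0.24)/(0.55 + j0.24)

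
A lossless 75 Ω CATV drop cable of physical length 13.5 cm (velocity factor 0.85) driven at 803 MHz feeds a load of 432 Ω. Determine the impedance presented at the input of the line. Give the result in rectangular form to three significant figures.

Z_in ≈ 56.7 + j128 Ω

λ = v/f = 0.85·c / 803 MHz = 0.318 m
βl = 2π·l/λ = 2π × 0.425 = 153°
tan(βl) = tan(153°) = -0.509
Z_in = Z_0·(Z_L + jZ_0·tanβl)/(Z_0 + jZ_L·tanβl)
     = 75·(432 − j38.1)/(75 − j220)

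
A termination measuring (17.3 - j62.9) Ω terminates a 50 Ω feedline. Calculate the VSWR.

Γ = (Z_L − Z_0)/(Z_L + Z_0) = (-32.7 − j62.9)/(67.3 − j62.9)
|Γ| = 70.9/92.1 = 0.77
VSWR = (1 + |Γ|)/(1 − |Γ|) = 1.77/0.23

VSWR ≈ 7.68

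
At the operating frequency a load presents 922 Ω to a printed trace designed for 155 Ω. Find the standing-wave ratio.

Γ = (922 − 155)/(922 + 155) = 0.712
VSWR = (1 + 0.712)/(1 − 0.712)

VSWR ≈ 5.95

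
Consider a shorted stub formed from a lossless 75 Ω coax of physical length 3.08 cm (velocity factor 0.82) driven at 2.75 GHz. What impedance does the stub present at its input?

λ = v/f = 0.82·c / 2.75 GHz = 0.0895 m
βl = 2π·l/λ = 2π × 0.344 = 124°
tan(βl) = -1.49
For a shorted stub, Z_in = jZ_0·tan(βl)

Z_in ≈ −j111 Ω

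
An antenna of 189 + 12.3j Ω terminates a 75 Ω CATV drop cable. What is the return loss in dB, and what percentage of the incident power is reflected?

Γ = (114 + j12.3)/(264 + j12.3), |Γ| = 0.434
RL = −20·log₁₀(0.434) = 7.25 dB
P_refl/P_inc = |Γ|² = 0.188

RL ≈ 7.25 dB; 18.8% of incident power reflected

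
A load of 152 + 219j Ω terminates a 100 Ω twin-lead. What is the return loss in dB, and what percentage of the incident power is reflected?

Γ = (52 + j219)/(252 + j219), |Γ| = 0.674
RL = −20·log₁₀(0.674) = 3.42 dB
P_refl/P_inc = |Γ|² = 0.455

RL ≈ 3.42 dB; 45.5% of incident power reflected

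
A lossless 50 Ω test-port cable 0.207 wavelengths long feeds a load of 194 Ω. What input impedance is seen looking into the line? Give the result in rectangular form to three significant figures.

βl = 2π × 0.207 = 74.5°
tan(βl) = tan(74.5°) = 3.61
Z_in = Z_0·(Z_L + jZ_0·tanβl)/(Z_0 + jZ_L·tanβl)
     = 50·(194 + j181)/(50 + j700)

Z_in ≈ 13.8 − j12.9 Ω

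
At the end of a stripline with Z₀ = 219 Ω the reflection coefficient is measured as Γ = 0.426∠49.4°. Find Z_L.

Z_L ≈ 286 + j226 Ω

Z_L = Z_0·(1 + Γ)/(1 − Γ) = 219·(1.28 + j0.323)/(0.723 − j0.323)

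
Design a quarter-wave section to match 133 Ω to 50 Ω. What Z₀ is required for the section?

Z_qwt = √(Z_0·R_L) = √(50 × 133) = √6650

Z_qwt ≈ 81.5 Ω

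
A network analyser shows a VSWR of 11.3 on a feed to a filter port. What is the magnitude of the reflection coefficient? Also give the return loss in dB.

|Γ| ≈ 0.837; return loss ≈ 1.54 dB

|Γ| = (S − 1)/(S + 1) = (11.3 − 1)/(11.3 + 1) = 10.3/12.3
RL = −20·log₁₀|Γ| = −20·log₁₀(0.837)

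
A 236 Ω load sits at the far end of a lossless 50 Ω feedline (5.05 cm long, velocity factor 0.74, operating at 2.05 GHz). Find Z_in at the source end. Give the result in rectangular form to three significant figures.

λ = v/f = 0.74·c / 2.05 GHz = 0.108 m
βl = 2π·l/λ = 2π × 0.466 = 168°
tan(βl) = tan(168°) = -0.215
Z_in = Z_0·(Z_L + jZ_0·tanβl)/(Z_0 + jZ_L·tanβl)
     = 50·(236 − j10.7)/(50 − j50.7)

Z_in ≈ 122 + j113 Ω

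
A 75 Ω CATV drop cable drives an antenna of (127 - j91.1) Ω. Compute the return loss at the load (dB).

Γ = (52 − j91.1)/(202 − j91.1), |Γ| = 0.473
RL = −20·log₁₀|Γ| = −20·log₁₀(0.473)

RL ≈ 6.5 dB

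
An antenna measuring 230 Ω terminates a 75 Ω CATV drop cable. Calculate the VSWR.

Γ = (230 − 75)/(230 + 75) = 0.508
VSWR = (1 + 0.508)/(1 − 0.508)

VSWR ≈ 3.07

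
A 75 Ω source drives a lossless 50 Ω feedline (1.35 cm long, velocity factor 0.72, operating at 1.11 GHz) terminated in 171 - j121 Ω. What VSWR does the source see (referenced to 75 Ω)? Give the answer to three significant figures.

VSWR ≈ 4.82

λ = v/f = 0.72·c / 1.11 GHz = 0.195 m
βl = 2π·l/λ = 2π × 0.0694 = 25°
tan(βl) = 0.466
Z_in = Z_0·(Z_L + jZ_0·tanβl)/(Z_0 + jZ_L·tanβl) = 29.5 − j68 Ω
Γ_s = (Z_in − Z_s)/(Z_in + Z_s) = (-45.5 − j68)/(104 − j68), |Γ_s| = 0.657
VSWR = (1 + |Γ_s|)/(1 − |Γ_s|)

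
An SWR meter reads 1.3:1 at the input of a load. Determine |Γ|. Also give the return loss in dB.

|Γ| = (S − 1)/(S + 1) = (1.3 − 1)/(1.3 + 1) = 0.3/2.3
RL = −20·log₁₀|Γ| = −20·log₁₀(0.13)

|Γ| ≈ 0.13; return loss ≈ 17.7 dB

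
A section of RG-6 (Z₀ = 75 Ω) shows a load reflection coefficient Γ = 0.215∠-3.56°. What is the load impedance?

Z_L = Z_0·(1 + Γ)/(1 − Γ) = 75·(1.21 − j0.0134)/(0.785 + j0.0134)

Z_L ≈ 116 − j3.25 Ω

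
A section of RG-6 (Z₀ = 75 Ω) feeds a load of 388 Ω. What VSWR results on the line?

VSWR ≈ 5.17

Γ = (388 − 75)/(388 + 75) = 0.676
VSWR = (1 + 0.676)/(1 − 0.676)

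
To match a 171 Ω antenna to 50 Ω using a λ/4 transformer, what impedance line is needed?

Z_qwt ≈ 92.5 Ω

Z_qwt = √(Z_0·R_L) = √(50 × 171) = √8550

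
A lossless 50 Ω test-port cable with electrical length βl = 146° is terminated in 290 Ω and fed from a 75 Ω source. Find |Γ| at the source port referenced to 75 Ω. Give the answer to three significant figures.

|Γ| ≈ 0.688

tan(βl) = -0.675
Z_in = Z_0·(Z_L + jZ_0·tanβl)/(Z_0 + jZ_L·tanβl) = 25.9 + j67.5 Ω
Γ_s = (Z_in − Z_s)/(Z_in + Z_s) = (-49.1 + j67.5)/(101 + j67.5), |Γ_s| = 0.688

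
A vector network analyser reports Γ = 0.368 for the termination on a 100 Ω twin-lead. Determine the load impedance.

Z_L = Z_0·(1 + Γ)/(1 − Γ) = 100·(1.37)/(0.632)

Z_L ≈ 216 Ω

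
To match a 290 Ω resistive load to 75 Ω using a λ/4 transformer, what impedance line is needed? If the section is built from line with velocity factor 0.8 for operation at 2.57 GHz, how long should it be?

Z_qwt ≈ 147 Ω; length ≈ 2.33 cm

Z_qwt = √(Z_0·R_L) = √(75 × 290) = √21750
λ = 0.8·c/f = 0.0934 m, so l = λ/4 = 0.0233 m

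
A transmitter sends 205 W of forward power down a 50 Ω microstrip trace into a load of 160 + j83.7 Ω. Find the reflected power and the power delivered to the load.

P_reflected ≈ 76.6 W; P_delivered ≈ 128 W

|Γ| = |(110 + j83.7)/(210 + j83.7)| = 0.611
|Γ|² = 0.374
P_refl = |Γ|²·P_inc = 76.6 W, P_del = (1 − |Γ|²)·P_inc = 128 W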